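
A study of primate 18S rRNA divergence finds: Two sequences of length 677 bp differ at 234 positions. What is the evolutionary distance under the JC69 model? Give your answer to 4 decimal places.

0.4633

p = 234/677 ≈ 0.345643.
d = −(3/4) ln(1 − 4p/3) = −0.75 ln(1 − 0.460857) = −0.75 ln(0.539143)
  = −0.75 × (-0.617774) = 0.463331 substitutions/site.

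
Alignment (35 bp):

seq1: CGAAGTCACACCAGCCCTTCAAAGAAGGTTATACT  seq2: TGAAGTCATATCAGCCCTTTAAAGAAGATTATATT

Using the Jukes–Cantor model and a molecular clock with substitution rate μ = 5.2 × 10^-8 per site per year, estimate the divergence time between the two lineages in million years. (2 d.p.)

1.87

The sequences differ at 6 of 35 sites (1, 9, 11, 20, 28, 34), so p = 6/35 ≈ 0.171429.
d = −(3/4) ln(1 − 4p/3) = −0.75 ln(1 − 0.228572) = −0.75 ln(0.771428)
  = −0.75 × (-0.259512) = 0.194634 substitutions/site.
Under a molecular clock d = 2μt, so t = d/(2μ) = 0.194634 / (2 × 5.2 × 10^-8) = 1.87 million years.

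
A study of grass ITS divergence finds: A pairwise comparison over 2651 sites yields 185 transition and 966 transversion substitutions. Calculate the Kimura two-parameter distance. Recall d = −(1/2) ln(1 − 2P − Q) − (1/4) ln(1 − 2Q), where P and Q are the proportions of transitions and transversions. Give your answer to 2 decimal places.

P = 185/2651 ≈ 0.069785 and Q = 966/2651 ≈ 0.364391.
Under the Kimura two-parameter model, d = −½ ln(1 − 2P − Q) − ¼ ln(1 − 2Q).
1 − 2P − Q = 0.496039, giving −½ ln(0.496039) = 0.350550.
1 − 2Q = 0.271218, giving −¼ ln(0.271218) = 0.326208.
d = 0.350550 + 0.326208 = 0.676758.

0.68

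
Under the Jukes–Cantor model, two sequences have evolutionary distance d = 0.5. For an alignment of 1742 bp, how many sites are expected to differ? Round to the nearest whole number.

Invert JC69: p = (3/4)(1 − e^(−4d/3)) = 0.75 × (1 − e^(-0.666667)) = 0.75 × (1 − 0.513417) = 0.364937.
Expected differing sites = pL ≈ 0.364937 × 1742 = 635.720254 ≈ 636.

636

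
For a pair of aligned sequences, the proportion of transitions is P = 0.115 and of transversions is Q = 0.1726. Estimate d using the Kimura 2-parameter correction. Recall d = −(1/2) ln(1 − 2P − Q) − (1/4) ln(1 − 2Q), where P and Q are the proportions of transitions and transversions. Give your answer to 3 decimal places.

0.363

Under the Kimura two-parameter model, d = −½ ln(1 − 2P − Q) − ¼ ln(1 − 2Q).
1 − 2P − Q = 0.5974, giving −½ ln(0.5974) = 0.257584.
1 − 2Q = 0.6548, giving −¼ ln(0.6548) = 0.105856.
d = 0.257584 + 0.105856 = 0.363440.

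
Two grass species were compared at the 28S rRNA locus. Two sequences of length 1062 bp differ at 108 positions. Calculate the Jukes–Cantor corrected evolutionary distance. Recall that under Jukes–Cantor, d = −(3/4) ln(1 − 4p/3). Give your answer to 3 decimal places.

p = 108/1062 ≈ 0.101695.
d = −(3/4) ln(1 − 4p/3) = −0.75 ln(1 − 0.135593) = −0.75 ln(0.864407)
  = −0.75 × (-0.145712) = 0.109284 substitutions/site.

0.109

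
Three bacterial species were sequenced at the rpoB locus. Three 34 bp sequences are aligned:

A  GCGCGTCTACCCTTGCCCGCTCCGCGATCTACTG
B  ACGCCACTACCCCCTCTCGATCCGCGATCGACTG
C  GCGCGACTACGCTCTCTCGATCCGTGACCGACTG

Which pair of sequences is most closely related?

A–B: 9/34 differ, p = 0.265, d = 0.326.
A–C: 9/34 differ, p = 0.265, d = 0.326.
B–C: 6/34 differ, p = 0.176, d = 0.201.
The smallest distance is between B and C.

B and C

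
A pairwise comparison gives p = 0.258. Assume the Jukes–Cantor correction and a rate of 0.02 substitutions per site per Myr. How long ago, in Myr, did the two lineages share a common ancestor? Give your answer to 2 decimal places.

7.90

d = −(3/4) ln(1 − 4p/3) = −0.75 ln(1 − 0.344) = −0.75 ln(0.656)
  = −0.75 × (-0.421594) = 0.316196 substitutions/site.
Under a molecular clock d = 2μt, so t = d/(2μ) = 0.316196 / (2 × 0.02) = 7.90 Myr.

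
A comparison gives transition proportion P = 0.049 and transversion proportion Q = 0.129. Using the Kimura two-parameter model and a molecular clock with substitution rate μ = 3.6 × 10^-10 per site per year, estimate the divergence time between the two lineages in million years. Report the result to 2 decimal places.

282.42

Under the Kimura two-parameter model, d = −½ ln(1 − 2P − Q) − ¼ ln(1 − 2Q).
1 − 2P − Q = 0.773, giving −½ ln(0.773) = 0.128738.
1 − 2Q = 0.742, giving −¼ ln(0.742) = 0.074602.
d = 0.128738 + 0.074602 = 0.203340.
Under a molecular clock d = 2μt, so t = d/(2μ) = 0.203340 / (2 × 3.6 × 10^-10) = 282.42 million years.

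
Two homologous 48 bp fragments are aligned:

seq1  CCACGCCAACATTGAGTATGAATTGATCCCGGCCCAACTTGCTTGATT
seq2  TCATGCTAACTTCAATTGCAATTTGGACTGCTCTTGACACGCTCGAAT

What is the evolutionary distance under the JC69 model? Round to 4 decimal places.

The sequences differ at 24 of 48 sites, so p = 24/48 = 0.5.
d = −(3/4) ln(1 − 4p/3) = −0.75 ln(1 − 0.666667) = −0.75 ln(0.333333)
  = −0.75 × (-1.098613) = 0.823960 substitutions/site.

0.8240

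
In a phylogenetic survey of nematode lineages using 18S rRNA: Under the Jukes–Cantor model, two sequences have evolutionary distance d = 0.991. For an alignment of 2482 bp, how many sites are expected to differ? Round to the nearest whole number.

1365

Invert JC69: p = (3/4)(1 − e^(−4d/3)) = 0.75 × (1 − e^(-1.321333)) = 0.75 × (1 − 0.266779) = 0.549916.
Expected differing sites = pL ≈ 0.549916 × 2482 = 1364.891512 ≈ 1365.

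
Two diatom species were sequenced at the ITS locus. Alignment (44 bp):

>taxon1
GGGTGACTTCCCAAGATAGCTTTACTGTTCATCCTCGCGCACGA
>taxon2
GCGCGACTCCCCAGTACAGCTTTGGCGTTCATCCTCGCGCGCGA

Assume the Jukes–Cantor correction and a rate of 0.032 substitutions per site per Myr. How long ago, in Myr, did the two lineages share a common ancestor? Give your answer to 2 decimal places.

4.23

The sequences differ at 10 of 44 sites (2, 4, 9, 14, 15, 17, 24, 25, 26, 41), so p = 10/44 ≈ 0.227273.
d = −(3/4) ln(1 − 4p/3) = −0.75 ln(1 − 0.303031) = −0.75 ln(0.696969)
  = −0.75 × (-0.361014) = 0.270761 substitutions/site.
Under a molecular clock d = 2μt, so t = d/(2μ) = 0.270761 / (2 × 0.032) = 4.23 Myr.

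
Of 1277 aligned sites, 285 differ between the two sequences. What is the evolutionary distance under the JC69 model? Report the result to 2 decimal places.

p = 285/1277 ≈ 0.223179.
d = −(3/4) ln(1 − 4p/3) = −0.75 ln(1 − 0.297572) = −0.75 ln(0.702428)
  = −0.75 × (-0.353212) = 0.264909 substitutions/site.

0.26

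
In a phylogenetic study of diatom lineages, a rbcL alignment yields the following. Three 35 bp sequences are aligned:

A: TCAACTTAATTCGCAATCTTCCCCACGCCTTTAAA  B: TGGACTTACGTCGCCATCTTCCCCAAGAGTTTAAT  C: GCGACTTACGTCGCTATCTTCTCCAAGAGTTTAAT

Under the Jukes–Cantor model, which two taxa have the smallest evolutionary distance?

A–B: 9/35 differ, p = 0.257, d = 0.315.
A–C: 10/35 differ, p = 0.286, d = 0.360.
B–C: 4/35 differ, p = 0.114, d = 0.124.
The smallest distance is between B and C.

B and C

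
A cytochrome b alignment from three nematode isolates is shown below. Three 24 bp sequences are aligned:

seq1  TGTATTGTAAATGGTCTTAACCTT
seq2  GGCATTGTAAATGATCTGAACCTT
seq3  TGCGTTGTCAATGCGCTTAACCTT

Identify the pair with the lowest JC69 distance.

seq1 and seq2

seq1–seq2: 4/24 differ, p = 0.167, d = 0.188.
seq1–seq3: 5/24 differ, p = 0.208, d = 0.244.
seq2–seq3: 6/24 differ, p = 0.250, d = 0.304.
The smallest distance is between seq1 and seq2.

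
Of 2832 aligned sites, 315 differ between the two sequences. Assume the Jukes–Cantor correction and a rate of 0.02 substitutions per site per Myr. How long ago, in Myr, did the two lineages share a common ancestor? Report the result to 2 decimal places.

p = 315/2832 ≈ 0.111229.
d = −(3/4) ln(1 − 4p/3) = −0.75 ln(1 − 0.148305) = −0.75 ln(0.851695)
  = −0.75 × (-0.160527) = 0.120395 substitutions/site.
Under a molecular clock d = 2μt, so t = d/(2μ) = 0.120395 / (2 × 0.02) = 3.01 Myr.

3.01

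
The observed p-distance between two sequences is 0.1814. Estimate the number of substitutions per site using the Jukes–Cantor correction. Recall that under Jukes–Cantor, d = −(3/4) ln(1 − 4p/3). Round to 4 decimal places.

0.2077

d = −(3/4) ln(1 − 4p/3) = −0.75 ln(1 − 0.241867) = −0.75 ln(0.758133)
  = −0.75 × (-0.276896) = 0.207672 substitutions/site.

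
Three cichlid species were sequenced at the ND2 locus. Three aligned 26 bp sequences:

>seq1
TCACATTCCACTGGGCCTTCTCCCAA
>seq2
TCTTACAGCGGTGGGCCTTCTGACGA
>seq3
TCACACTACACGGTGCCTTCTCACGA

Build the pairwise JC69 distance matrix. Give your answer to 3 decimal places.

seq1–seq2: 10/26 sites differ → p ≈ 0.384615, d = −0.75 ln(1 − 0.51282) = 0.539341 ≈ 0.539.
seq1–seq3: 6/26 sites differ → p ≈ 0.230769, d = −0.75 ln(1 − 0.307692) = 0.275793 ≈ 0.276.
seq2–seq3: 9/26 sites differ → p ≈ 0.346154, d = −0.75 ln(1 − 0.461539) = 0.464280 ≈ 0.464.

d(seq1,seq2) = 0.539, d(seq1,seq3) = 0.276, d(seq2,seq3) = 0.464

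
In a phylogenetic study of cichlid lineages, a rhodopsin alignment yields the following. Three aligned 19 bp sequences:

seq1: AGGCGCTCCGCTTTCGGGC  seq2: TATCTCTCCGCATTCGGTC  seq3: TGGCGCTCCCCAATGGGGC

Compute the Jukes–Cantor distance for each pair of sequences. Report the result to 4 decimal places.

d(seq1,seq2) = 0.4099, d(seq1,seq3) = 0.3241, d(seq2,seq3) = 0.5068

seq1–seq2: 6/19 sites differ → p ≈ 0.315789, d = −0.75 ln(1 − 0.421052) = 0.409907 ≈ 0.4099.
seq1–seq3: 5/19 sites differ → p ≈ 0.263158, d = −0.75 ln(1 − 0.350877) = 0.324100 ≈ 0.3241.
seq2–seq3: 7/19 sites differ → p ≈ 0.368421, d = −0.75 ln(1 − 0.491228) = 0.506816 ≈ 0.5068.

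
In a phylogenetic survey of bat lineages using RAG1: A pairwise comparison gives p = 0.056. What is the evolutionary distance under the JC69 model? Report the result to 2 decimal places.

d = −(3/4) ln(1 − 4p/3) = −0.75 ln(1 − 0.074667) = −0.75 ln(0.925333)
  = −0.75 × (-0.077602) = 0.058202 substitutions/site.

0.06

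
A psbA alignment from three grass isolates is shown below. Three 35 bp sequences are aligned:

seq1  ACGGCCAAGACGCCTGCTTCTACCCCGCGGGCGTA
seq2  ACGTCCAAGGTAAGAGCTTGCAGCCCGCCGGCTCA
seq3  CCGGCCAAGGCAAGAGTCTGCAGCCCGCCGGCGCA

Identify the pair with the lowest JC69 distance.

seq1–seq2: 13/35 differ, p = 0.371, d = 0.513.
seq1–seq3: 13/35 differ, p = 0.371, d = 0.513.
seq2–seq3: 6/35 differ, p = 0.171, d = 0.195.
The smallest distance is between seq2 and seq3.

seq2 and seq3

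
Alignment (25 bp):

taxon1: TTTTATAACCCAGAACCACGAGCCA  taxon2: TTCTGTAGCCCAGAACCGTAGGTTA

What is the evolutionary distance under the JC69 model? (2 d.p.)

0.49

The sequences differ at 9 of 25 sites (3, 5, 8, 18, 19, 20, 21, 23, 24), so p = 9/25 = 0.36.
d = −(3/4) ln(1 − 4p/3) = −0.75 ln(1 − 0.48) = −0.75 ln(0.52)
  = −0.75 × (-0.653926) = 0.490445 substitutions/site.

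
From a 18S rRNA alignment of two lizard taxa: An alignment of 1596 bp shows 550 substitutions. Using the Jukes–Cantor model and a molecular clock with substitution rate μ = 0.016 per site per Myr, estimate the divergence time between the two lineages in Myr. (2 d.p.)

p = 550/1596 ≈ 0.344612.
d = −(3/4) ln(1 − 4p/3) = −0.75 ln(1 − 0.459483) = −0.75 ln(0.540517)
  = −0.75 × (-0.615229) = 0.461422 substitutions/site.
Under a molecular clock d = 2μt, so t = d/(2μ) = 0.461422 / (2 × 0.016) = 14.42 Myr.

14.42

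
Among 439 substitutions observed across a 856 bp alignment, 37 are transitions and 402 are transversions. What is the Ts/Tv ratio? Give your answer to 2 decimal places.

0.09

R = 37/402 = 0.092039… ≈ 0.09 (to 2 d.p.).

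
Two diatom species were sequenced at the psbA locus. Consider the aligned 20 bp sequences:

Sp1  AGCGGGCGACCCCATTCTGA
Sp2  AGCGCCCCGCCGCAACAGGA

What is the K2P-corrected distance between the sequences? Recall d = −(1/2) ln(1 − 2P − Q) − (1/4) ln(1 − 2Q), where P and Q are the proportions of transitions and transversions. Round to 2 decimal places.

0.70

Of 20 sites, 2 differences are transitions and 7 are transversions, so P = 2/20 = 0.1 and Q = 7/20 = 0.35.
Under the Kimura two-parameter model, d = −½ ln(1 − 2P − Q) − ¼ ln(1 − 2Q).
1 − 2P − Q = 0.45, giving −½ ln(0.45) = 0.399254.
1 − 2Q = 0.3, giving −¼ ln(0.3) = 0.300993.
d = 0.399254 + 0.300993 = 0.700247.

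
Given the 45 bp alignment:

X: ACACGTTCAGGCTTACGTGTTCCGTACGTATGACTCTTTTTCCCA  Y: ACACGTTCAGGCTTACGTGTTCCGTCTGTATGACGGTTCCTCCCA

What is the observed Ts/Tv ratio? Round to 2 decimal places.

Transitions are A↔G and C↔T; transversions are all other mismatches.
Transitions: 3. Transversions: 3.
R = 3/3 = 1.00.

1.00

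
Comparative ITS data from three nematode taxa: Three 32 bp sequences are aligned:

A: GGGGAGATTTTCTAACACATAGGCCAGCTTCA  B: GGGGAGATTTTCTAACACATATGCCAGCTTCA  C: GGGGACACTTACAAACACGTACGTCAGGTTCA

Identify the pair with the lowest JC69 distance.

A and B

A–B: 1/32 differ, p = 0.031, d = 0.032.
A–C: 8/32 differ, p = 0.250, d = 0.304.
B–C: 8/32 differ, p = 0.250, d = 0.304.
The smallest distance is between A and B.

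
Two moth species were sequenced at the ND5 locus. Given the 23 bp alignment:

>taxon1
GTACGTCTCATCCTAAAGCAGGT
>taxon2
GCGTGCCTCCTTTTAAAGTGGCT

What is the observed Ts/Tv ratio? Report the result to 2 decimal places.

4.00

Transitions are A↔G and C↔T; transversions are all other mismatches.
Transitions: 8. Transversions: 2.
R = 8/2 = 4.00.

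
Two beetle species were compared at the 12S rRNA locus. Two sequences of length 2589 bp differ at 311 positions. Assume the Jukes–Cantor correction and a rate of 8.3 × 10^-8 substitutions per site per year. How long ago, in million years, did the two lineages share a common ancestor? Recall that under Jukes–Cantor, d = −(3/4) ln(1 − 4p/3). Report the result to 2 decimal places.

0.79

p = 311/2589 ≈ 0.120124.
d = −(3/4) ln(1 − 4p/3) = −0.75 ln(1 − 0.160165) = −0.75 ln(0.839835)
  = −0.75 × (-0.174550) = 0.130913 substitutions/site.
Under a molecular clock d = 2μt, so t = d/(2μ) = 0.130913 / (2 × 8.3 × 10^-8) = 0.79 million years.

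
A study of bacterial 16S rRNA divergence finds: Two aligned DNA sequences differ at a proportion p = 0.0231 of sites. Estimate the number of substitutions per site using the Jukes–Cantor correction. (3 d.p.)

0.023

d = −(3/4) ln(1 − 4p/3) = −0.75 ln(1 − 0.0308) = −0.75 ln(0.9692)
  = −0.75 × (-0.031284) = 0.023463 substitutions/site.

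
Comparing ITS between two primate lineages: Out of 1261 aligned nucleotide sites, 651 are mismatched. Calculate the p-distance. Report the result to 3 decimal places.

0.516

p = 651/1261 = 0.516256… ≈ 0.516 (to 3 d.p.).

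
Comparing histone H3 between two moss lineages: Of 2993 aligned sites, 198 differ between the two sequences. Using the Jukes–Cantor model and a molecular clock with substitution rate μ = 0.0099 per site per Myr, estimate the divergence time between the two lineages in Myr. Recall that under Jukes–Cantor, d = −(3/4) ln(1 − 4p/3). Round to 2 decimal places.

p = 198/2993 ≈ 0.066154.
d = −(3/4) ln(1 − 4p/3) = −0.75 ln(1 − 0.088205) = −0.75 ln(0.911795)
  = −0.75 × (-0.092340) = 0.069255 substitutions/site.
Under a molecular clock d = 2μt, so t = d/(2μ) = 0.069255 / (2 × 0.0099) = 3.50 Myr.

3.50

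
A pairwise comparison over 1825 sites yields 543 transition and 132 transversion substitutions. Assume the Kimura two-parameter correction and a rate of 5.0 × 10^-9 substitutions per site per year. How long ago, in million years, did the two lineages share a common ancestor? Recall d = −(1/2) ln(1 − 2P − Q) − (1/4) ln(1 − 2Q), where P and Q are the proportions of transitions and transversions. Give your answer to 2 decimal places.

P = 543/1825 ≈ 0.297534 and Q = 132/1825 ≈ 0.072329.
Under the Kimura two-parameter model, d = −½ ln(1 − 2P − Q) − ¼ ln(1 − 2Q).
1 − 2P − Q = 0.332603, giving −½ ln(0.332603) = 0.550403.
1 − 2Q = 0.855342, giving −¼ ln(0.855342) = 0.039063.
d = 0.550403 + 0.039063 = 0.589466.
Under a molecular clock d = 2μt, so t = d/(2μ) = 0.589466 / (2 × 5.0 × 10^-9) = 58.95 million years.

58.95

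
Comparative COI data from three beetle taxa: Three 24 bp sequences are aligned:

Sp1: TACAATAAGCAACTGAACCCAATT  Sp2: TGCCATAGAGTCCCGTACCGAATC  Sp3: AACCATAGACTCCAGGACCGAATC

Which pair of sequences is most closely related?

Sp2 and Sp3

Sp1–Sp2: 11/24 differ, p = 0.458, d = 0.708.
Sp1–Sp3: 10/24 differ, p = 0.417, d = 0.608.
Sp2–Sp3: 5/24 differ, p = 0.208, d = 0.244.
The smallest distance is between Sp2 and Sp3.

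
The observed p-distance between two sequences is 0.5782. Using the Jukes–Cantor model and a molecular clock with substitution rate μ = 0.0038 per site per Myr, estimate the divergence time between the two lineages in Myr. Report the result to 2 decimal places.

145.44

d = −(3/4) ln(1 − 4p/3) = −0.75 ln(1 − 0.770933) = −0.75 ln(0.229067)
  = −0.75 × (-1.473741) = 1.105306 substitutions/site.
Under a molecular clock d = 2μt, so t = d/(2μ) = 1.105306 / (2 × 0.0038) = 145.44 Myr.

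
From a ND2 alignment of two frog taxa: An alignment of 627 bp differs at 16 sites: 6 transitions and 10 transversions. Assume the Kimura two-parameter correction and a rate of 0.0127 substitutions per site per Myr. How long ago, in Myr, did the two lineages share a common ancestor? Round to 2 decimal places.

1.02

P = 6/627 ≈ 0.009569 and Q = 10/627 ≈ 0.015949.
Under the Kimura two-parameter model, d = −½ ln(1 − 2P − Q) − ¼ ln(1 − 2Q).
1 − 2P − Q = 0.964913, giving −½ ln(0.964913) = 0.017859.
1 − 2Q = 0.968102, giving −¼ ln(0.968102) = 0.008104.
d = 0.017859 + 0.008104 = 0.025963.
Under a molecular clock d = 2μt, so t = d/(2μ) = 0.025963 / (2 × 0.0127) = 1.02 Myr.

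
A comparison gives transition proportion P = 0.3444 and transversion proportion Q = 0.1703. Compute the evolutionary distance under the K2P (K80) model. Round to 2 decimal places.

1.08

Under the Kimura two-parameter model, d = −½ ln(1 − 2P − Q) − ¼ ln(1 − 2Q).
1 − 2P − Q = 0.1409, giving −½ ln(0.1409) = 0.979852.
1 − 2Q = 0.6594, giving −¼ ln(0.6594) = 0.104106.
d = 0.979852 + 0.104106 = 1.083958.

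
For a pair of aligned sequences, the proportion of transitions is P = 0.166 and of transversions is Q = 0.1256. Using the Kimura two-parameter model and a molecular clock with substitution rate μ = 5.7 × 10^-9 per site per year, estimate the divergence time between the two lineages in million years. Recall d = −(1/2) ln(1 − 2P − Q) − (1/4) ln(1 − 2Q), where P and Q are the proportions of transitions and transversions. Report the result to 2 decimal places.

Under the Kimura two-parameter model, d = −½ ln(1 − 2P − Q) − ¼ ln(1 − 2Q).
1 − 2P − Q = 0.5424, giving −½ ln(0.5424) = 0.305876.
1 − 2Q = 0.7488, giving −¼ ln(0.7488) = 0.072321.
d = 0.305876 + 0.072321 = 0.378197.
Under a molecular clock d = 2μt, so t = d/(2μ) = 0.378197 / (2 × 5.7 × 10^-9) = 33.18 million years.

33.18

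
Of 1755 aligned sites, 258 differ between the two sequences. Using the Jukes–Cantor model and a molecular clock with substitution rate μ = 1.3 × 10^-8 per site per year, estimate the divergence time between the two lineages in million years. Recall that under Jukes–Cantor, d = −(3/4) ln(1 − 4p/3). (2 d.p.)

6.29

p = 258/1755 ≈ 0.147009.
d = −(3/4) ln(1 − 4p/3) = −0.75 ln(1 − 0.196012) = −0.75 ln(0.803988)
  = −0.75 × (-0.218171) = 0.163628 substitutions/site.
Under a molecular clock d = 2μt, so t = d/(2μ) = 0.163628 / (2 × 1.3 × 10^-8) = 6.29 million years.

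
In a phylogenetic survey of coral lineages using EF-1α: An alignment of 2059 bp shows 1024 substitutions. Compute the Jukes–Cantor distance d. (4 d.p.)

p = 1024/2059 ≈ 0.497329.
d = −(3/4) ln(1 − 4p/3) = −0.75 ln(1 − 0.663105) = −0.75 ln(0.336895)
  = −0.75 × (-1.087984) = 0.815988 substitutions/site.

0.8160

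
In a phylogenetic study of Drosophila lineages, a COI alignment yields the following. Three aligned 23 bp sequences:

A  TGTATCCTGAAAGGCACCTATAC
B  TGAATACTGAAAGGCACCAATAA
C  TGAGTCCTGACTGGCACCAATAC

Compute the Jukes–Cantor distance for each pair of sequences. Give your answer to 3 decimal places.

d(A,B) = 0.198, d(A,C) = 0.257, d(B,C) = 0.257

A–B: 4/23 sites differ → p ≈ 0.173913, d = −0.75 ln(1 − 0.231884) = 0.197861 ≈ 0.198.
A–C: 5/23 sites differ → p ≈ 0.217391, d = −0.75 ln(1 − 0.289855) = 0.256715 ≈ 0.257.
B–C: 5/23 sites differ → p ≈ 0.217391, d = −0.75 ln(1 − 0.289855) = 0.256715 ≈ 0.257.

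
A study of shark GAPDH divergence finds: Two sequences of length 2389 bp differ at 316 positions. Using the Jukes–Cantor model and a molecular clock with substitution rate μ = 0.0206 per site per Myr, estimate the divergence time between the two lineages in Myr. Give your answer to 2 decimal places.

3.53

p = 316/2389 ≈ 0.132273.
d = −(3/4) ln(1 − 4p/3) = −0.75 ln(1 − 0.176364) = −0.75 ln(0.823636)
  = −0.75 × (-0.194027) = 0.145520 substitutions/site.
Under a molecular clock d = 2μt, so t = d/(2μ) = 0.145520 / (2 × 0.0206) = 3.53 Myr.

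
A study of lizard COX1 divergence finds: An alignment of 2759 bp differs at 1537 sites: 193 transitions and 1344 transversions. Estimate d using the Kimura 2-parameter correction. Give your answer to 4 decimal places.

1.4081

P = 193/2759 ≈ 0.069953 and Q = 1344/2759 ≈ 0.487133.
Under the Kimura two-parameter model, d = −½ ln(1 − 2P − Q) − ¼ ln(1 − 2Q).
1 − 2P − Q = 0.372961, giving −½ ln(0.372961) = 0.493141.
1 − 2Q = 0.025734, giving −¼ ln(0.025734) = 0.914986.
d = 0.493141 + 0.914986 = 1.408127.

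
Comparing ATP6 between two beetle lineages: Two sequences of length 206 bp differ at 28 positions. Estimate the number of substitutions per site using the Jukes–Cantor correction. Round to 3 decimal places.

p = 28/206 ≈ 0.135922.
d = −(3/4) ln(1 − 4p/3) = −0.75 ln(1 − 0.181229) = −0.75 ln(0.818771)
  = −0.75 × (-0.199951) = 0.149963 substitutions/site.

0.150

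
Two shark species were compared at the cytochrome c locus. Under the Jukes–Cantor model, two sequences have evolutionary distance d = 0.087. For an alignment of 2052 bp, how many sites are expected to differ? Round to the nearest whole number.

Invert JC69: p = (3/4)(1 − e^(−4d/3)) = 0.75 × (1 − e^(-0.116)) = 0.75 × (1 − 0.890475) = 0.082144.
Expected differing sites = pL ≈ 0.082144 × 2052 = 168.559488 ≈ 169.

169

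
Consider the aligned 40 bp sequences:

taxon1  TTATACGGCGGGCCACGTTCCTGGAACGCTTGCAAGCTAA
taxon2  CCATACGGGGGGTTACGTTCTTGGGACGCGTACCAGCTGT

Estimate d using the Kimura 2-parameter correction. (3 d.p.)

0.402

Of 40 sites, 8 differences are transitions and 4 are transversions, so P = 8/40 = 0.2 and Q = 4/40 = 0.1.
Under the Kimura two-parameter model, d = −½ ln(1 − 2P − Q) − ¼ ln(1 − 2Q).
1 − 2P − Q = 0.5, giving −½ ln(0.5) = 0.346574.
1 − 2Q = 0.8, giving −¼ ln(0.8) = 0.055786.
d = 0.346574 + 0.055786 = 0.402360.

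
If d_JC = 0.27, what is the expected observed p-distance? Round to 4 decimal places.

p = (3/4)(1 − e^(−4d/3)) = 0.75 × (1 − e^(-0.36)) = 0.75 × (1 − 0.697676) = 0.226743.

0.2267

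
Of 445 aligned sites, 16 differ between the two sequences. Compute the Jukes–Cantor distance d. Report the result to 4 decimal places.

p = 16/445 ≈ 0.035955.
d = −(3/4) ln(1 − 4p/3) = −0.75 ln(1 − 0.04794) = −0.75 ln(0.95206)
  = −0.75 × (-0.049127) = 0.036845 substitutions/site.

0.0368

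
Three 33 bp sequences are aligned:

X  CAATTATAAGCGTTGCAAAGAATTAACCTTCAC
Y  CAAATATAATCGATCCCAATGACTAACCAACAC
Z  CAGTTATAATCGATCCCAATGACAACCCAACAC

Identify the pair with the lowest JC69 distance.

Y and Z

X–Y: 10/33 differ, p = 0.303, d = 0.388.
X–Z: 12/33 differ, p = 0.364, d = 0.497.
Y–Z: 4/33 differ, p = 0.121, d = 0.132.
The smallest distance is between Y and Z.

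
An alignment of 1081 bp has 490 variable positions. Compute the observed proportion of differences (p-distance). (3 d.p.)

0.453

p = 490/1081 = 0.453283… ≈ 0.453 (to 3 d.p.).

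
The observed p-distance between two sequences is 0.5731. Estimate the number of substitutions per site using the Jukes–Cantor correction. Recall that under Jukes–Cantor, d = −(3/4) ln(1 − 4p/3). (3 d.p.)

1.083

d = −(3/4) ln(1 − 4p/3) = −0.75 ln(1 − 0.764133) = −0.75 ln(0.235867)
  = −0.75 × (-1.444487) = 1.083365 substitutions/site.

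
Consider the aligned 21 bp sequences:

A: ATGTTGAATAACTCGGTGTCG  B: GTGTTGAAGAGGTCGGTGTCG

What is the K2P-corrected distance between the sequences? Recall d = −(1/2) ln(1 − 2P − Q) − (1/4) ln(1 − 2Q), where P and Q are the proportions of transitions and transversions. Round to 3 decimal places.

0.221

Of 21 sites, 2 differences are transitions and 2 are transversions, so P = 2/21 ≈ 0.095238 and Q = 2/21 ≈ 0.095238.
Under the Kimura two-parameter model, d = −½ ln(1 − 2P − Q) − ¼ ln(1 − 2Q).
1 − 2P − Q = 0.714286, giving −½ ln(0.714286) = 0.168236.
1 − 2Q = 0.809524, giving −¼ ln(0.809524) = 0.052827.
d = 0.168236 + 0.052827 = 0.221063.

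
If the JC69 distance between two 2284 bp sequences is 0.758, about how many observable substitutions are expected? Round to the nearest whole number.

1090

Invert JC69: p = (3/4)(1 − e^(−4d/3)) = 0.75 × (1 − e^(-1.010667)) = 0.75 × (1 − 0.363976) = 0.477018.
Expected differing sites = pL ≈ 0.477018 × 2284 = 1089.509112 ≈ 1090.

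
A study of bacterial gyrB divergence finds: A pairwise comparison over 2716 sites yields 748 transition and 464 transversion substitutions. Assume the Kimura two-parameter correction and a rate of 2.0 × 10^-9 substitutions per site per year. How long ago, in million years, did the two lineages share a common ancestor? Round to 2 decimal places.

P = 748/2716 ≈ 0.275405 and Q = 464/2716 ≈ 0.170839.
Under the Kimura two-parameter model, d = −½ ln(1 − 2P − Q) − ¼ ln(1 − 2Q).
1 − 2P − Q = 0.278351, giving −½ ln(0.278351) = 0.639436.
1 − 2Q = 0.658322, giving −¼ ln(0.658322) = 0.104515.
d = 0.639436 + 0.104515 = 0.743951.
Under a molecular clock d = 2μt, so t = d/(2μ) = 0.743951 / (2 × 2.0 × 10^-9) = 185.99 million years.

185.99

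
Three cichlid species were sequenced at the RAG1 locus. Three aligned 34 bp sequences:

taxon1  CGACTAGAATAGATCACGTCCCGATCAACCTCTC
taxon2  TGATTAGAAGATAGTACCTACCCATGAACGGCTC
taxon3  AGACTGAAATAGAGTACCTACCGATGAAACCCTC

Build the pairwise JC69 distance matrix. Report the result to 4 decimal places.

d(taxon1,taxon2) = 0.4770, d(taxon1,taxon3) = 0.3734, d(taxon2,taxon3) = 0.3734

taxon1–taxon2: 12/34 sites differ → p ≈ 0.352941, d = −0.75 ln(1 − 0.470588) = 0.476991 ≈ 0.4770.
taxon1–taxon3: 10/34 sites differ → p ≈ 0.294118, d = −0.75 ln(1 − 0.392157) = 0.373379 ≈ 0.3734.
taxon2–taxon3: 10/34 sites differ → p ≈ 0.294118, d = −0.75 ln(1 − 0.392157) = 0.373379 ≈ 0.3734.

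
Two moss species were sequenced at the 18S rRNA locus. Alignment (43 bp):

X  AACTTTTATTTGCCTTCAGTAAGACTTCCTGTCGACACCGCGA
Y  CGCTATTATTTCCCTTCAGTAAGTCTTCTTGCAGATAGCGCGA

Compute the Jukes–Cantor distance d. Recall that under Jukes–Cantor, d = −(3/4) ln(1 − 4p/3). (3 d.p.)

The sequences differ at 10 of 43 sites (1, 2, 5, 12, 24, 29, 32, 33, 36, 38), so p = 10/43 ≈ 0.232558.
d = −(3/4) ln(1 − 4p/3) = −0.75 ln(1 − 0.310077) = −0.75 ln(0.689923)
  = −0.75 × (-0.371175) = 0.278381 substitutions/site.

0.278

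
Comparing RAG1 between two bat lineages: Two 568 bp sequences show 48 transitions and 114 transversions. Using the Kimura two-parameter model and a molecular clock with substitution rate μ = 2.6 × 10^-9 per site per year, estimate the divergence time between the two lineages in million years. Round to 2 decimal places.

P = 48/568 ≈ 0.084507 and Q = 114/568 ≈ 0.200704.
Under the Kimura two-parameter model, d = −½ ln(1 − 2P − Q) − ¼ ln(1 − 2Q).
1 − 2P − Q = 0.630282, giving −½ ln(0.630282) = 0.230794.
1 − 2Q = 0.598592, giving −¼ ln(0.598592) = 0.128294.
d = 0.230794 + 0.128294 = 0.359088.
Under a molecular clock d = 2μt, so t = d/(2μ) = 0.359088 / (2 × 2.6 × 10^-9) = 69.06 million years.

69.06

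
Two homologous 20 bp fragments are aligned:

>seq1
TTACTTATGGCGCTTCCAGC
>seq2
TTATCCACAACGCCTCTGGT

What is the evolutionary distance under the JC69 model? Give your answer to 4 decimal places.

The sequences differ at 10 of 20 sites (4, 5, 6, 8, 9, 10, 14, 17, 18, 20), so p = 10/20 = 0.5.
d = −(3/4) ln(1 − 4p/3) = −0.75 ln(1 − 0.666667) = −0.75 ln(0.333333)
  = −0.75 × (-1.098613) = 0.823960 substitutions/site.

0.8240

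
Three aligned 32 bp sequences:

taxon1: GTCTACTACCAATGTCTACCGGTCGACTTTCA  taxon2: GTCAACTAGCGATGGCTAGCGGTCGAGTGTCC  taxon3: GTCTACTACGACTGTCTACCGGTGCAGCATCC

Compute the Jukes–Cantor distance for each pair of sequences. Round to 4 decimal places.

taxon1–taxon2: 8/32 sites differ → p = 0.25, d = −0.75 ln(1 − 0.333333) = 0.304098 ≈ 0.3041.
taxon1–taxon3: 8/32 sites differ → p = 0.25, d = −0.75 ln(1 − 0.333333) = 0.304098 ≈ 0.3041.
taxon2–taxon3: 11/32 sites differ → p = 0.34375, d = −0.75 ln(1 − 0.458333) = 0.459828 ≈ 0.4598.

d(taxon1,taxon2) = 0.3041, d(taxon1,taxon3) = 0.3041, d(taxon2,taxon3) = 0.4598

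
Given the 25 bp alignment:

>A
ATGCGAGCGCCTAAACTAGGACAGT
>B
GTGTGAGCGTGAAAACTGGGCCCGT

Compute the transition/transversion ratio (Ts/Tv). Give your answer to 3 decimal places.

1.000

Transitions are A↔G and C↔T; transversions are all other mismatches.
Transitions: 4. Transversions: 4.
R = 4/4 = 1.000.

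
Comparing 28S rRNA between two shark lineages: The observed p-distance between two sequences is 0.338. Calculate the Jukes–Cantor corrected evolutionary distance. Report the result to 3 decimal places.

d = −(3/4) ln(1 − 4p/3) = −0.75 ln(1 − 0.450667) = −0.75 ln(0.549333)
  = −0.75 × (-0.599050) = 0.449288 substitutions/site.

0.449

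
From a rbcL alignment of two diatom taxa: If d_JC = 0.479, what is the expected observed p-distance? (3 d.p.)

p = (3/4)(1 − e^(−4d/3)) = 0.75 × (1 − e^(-0.638667)) = 0.75 × (1 − 0.527996) = 0.354003.

0.354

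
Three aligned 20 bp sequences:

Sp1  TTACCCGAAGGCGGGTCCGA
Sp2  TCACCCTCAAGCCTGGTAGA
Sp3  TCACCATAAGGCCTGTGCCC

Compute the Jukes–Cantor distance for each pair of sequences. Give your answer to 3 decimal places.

d(Sp1,Sp2) = 0.687, d(Sp1,Sp3) = 0.572, d(Sp2,Sp3) = 0.572

Sp1–Sp2: 9/20 sites differ → p = 0.45, d = −0.75 ln(1 − 0.6) = 0.687218 ≈ 0.687.
Sp1–Sp3: 8/20 sites differ → p = 0.4, d = −0.75 ln(1 − 0.533333) = 0.571605 ≈ 0.572.
Sp2–Sp3: 8/20 sites differ → p = 0.4, d = −0.75 ln(1 − 0.533333) = 0.571605 ≈ 0.572.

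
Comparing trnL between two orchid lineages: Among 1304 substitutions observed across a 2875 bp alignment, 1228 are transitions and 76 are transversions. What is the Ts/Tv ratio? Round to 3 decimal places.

R = 1228/76 = 16.157894… ≈ 16.158 (to 3 d.p.).

16.158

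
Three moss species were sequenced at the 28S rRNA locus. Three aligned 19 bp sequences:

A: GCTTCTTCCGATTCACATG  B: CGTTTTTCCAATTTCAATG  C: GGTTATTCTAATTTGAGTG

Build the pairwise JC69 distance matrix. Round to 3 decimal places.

d(A,B) = 0.507, d(A,C) = 0.618, d(B,C) = 0.324

A–B: 7/19 sites differ → p ≈ 0.368421, d = −0.75 ln(1 − 0.491228) = 0.506816 ≈ 0.507.
A–C: 8/19 sites differ → p ≈ 0.421053, d = −0.75 ln(1 − 0.561404) = 0.618132 ≈ 0.618.
B–C: 5/19 sites differ → p ≈ 0.263158, d = −0.75 ln(1 − 0.350877) = 0.324100 ≈ 0.324.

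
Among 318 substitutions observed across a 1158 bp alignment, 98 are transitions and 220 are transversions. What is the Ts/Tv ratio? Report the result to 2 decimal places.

0.45

R = 98/220 = 0.445454… ≈ 0.45 (to 2 d.p.).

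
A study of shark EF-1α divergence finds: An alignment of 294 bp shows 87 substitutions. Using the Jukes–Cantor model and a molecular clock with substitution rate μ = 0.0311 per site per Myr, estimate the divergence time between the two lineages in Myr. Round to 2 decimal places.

p = 87/294 ≈ 0.295918.
d = −(3/4) ln(1 − 4p/3) = −0.75 ln(1 − 0.394557) = −0.75 ln(0.605443)
  = −0.75 × (-0.501795) = 0.376346 substitutions/site.
Under a molecular clock d = 2μt, so t = d/(2μ) = 0.376346 / (2 × 0.0311) = 6.05 Myr.

6.05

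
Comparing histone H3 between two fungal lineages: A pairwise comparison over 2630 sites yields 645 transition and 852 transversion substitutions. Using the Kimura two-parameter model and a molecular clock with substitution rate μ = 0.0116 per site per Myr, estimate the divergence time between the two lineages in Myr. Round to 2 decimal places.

47.55

P = 645/2630 ≈ 0.245247 and Q = 852/2630 ≈ 0.323954.
Under the Kimura two-parameter model, d = −½ ln(1 − 2P − Q) − ¼ ln(1 − 2Q).
1 − 2P − Q = 0.185552, giving −½ ln(0.185552) = 0.842210.
1 − 2Q = 0.352092, giving −¼ ln(0.352092) = 0.260966.
d = 0.842210 + 0.260966 = 1.103176.
Under a molecular clock d = 2μt, so t = d/(2μ) = 1.103176 / (2 × 0.0116) = 47.55 Myr.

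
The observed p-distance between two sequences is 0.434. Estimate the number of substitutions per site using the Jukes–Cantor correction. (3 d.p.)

0.648

d = −(3/4) ln(1 − 4p/3) = −0.75 ln(1 − 0.578667) = −0.75 ln(0.421333)
  = −0.75 × (-0.864332) = 0.648249 substitutions/site.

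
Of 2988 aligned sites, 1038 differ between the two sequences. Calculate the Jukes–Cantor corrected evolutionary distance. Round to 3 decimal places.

p = 1038/2988 ≈ 0.34739.
d = −(3/4) ln(1 − 4p/3) = −0.75 ln(1 − 0.463187) = −0.75 ln(0.536813)
  = −0.75 × (-0.622105) = 0.466579 substitutions/site.

0.467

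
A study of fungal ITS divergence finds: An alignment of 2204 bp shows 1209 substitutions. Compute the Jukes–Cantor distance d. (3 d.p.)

p = 1209/2204 ≈ 0.548548.
d = −(3/4) ln(1 − 4p/3) = −0.75 ln(1 − 0.731397) = −0.75 ln(0.268603)
  = −0.75 × (-1.314521) = 0.985891 substitutions/site.

0.986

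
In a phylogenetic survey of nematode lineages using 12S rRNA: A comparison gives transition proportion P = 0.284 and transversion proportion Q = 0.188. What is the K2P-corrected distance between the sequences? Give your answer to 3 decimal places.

0.823

Under the Kimura two-parameter model, d = −½ ln(1 − 2P − Q) − ¼ ln(1 − 2Q).
1 − 2P − Q = 0.244, giving −½ ln(0.244) = 0.705294.
1 − 2Q = 0.624, giving −¼ ln(0.624) = 0.117901.
d = 0.705294 + 0.117901 = 0.823195.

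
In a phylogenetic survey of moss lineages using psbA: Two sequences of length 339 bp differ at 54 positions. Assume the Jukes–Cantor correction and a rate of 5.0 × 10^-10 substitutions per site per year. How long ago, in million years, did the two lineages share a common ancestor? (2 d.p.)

p = 54/339 ≈ 0.159292.
d = −(3/4) ln(1 − 4p/3) = −0.75 ln(1 − 0.212389) = −0.75 ln(0.787611)
  = −0.75 × (-0.238751) = 0.179063 substitutions/site.
Under a molecular clock d = 2μt, so t = d/(2μ) = 0.179063 / (2 × 5.0 × 10^-10) = 179.06 million years.

179.06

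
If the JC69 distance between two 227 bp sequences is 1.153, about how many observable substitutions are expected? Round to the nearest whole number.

134

Invert JC69: p = (3/4)(1 − e^(−4d/3)) = 0.75 × (1 − e^(-1.537333)) = 0.75 × (1 − 0.214954) = 0.588785.
Expected differing sites = pL ≈ 0.588785 × 227 = 133.654195 ≈ 134.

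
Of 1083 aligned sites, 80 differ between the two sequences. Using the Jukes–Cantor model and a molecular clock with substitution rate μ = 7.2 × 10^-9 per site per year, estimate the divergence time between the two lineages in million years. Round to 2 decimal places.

5.40

p = 80/1083 ≈ 0.073869.
d = −(3/4) ln(1 − 4p/3) = −0.75 ln(1 − 0.098492) = −0.75 ln(0.901508)
  = −0.75 × (-0.103686) = 0.077765 substitutions/site.
Under a molecular clock d = 2μt, so t = d/(2μ) = 0.077765 / (2 × 7.2 × 10^-9) = 5.40 million years.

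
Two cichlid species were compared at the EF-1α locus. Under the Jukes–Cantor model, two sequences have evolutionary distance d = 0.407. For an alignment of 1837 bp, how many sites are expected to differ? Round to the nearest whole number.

577

Invert JC69: p = (3/4)(1 − e^(−4d/3)) = 0.75 × (1 − e^(-0.542667)) = 0.75 × (1 − 0.581196) = 0.314103.
Expected differing sites = pL ≈ 0.314103 × 1837 = 577.007211 ≈ 577.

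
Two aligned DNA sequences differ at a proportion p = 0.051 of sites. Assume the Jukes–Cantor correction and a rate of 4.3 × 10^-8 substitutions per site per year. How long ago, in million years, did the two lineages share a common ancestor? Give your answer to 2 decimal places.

0.61

d = −(3/4) ln(1 − 4p/3) = −0.75 ln(1 − 0.068) = −0.75 ln(0.932)
  = −0.75 × (-0.070422) = 0.052817 substitutions/site.
Under a molecular clock d = 2μt, so t = d/(2μ) = 0.052817 / (2 × 4.3 × 10^-8) = 0.61 million years.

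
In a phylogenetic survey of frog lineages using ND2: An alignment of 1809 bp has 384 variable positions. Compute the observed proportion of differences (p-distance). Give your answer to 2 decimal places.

0.21

p = 384/1809 = 0.212271… ≈ 0.21 (to 2 d.p.).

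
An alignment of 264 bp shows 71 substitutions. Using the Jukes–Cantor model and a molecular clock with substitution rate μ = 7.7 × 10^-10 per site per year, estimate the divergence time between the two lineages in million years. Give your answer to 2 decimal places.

p = 71/264 ≈ 0.268939.
d = −(3/4) ln(1 − 4p/3) = −0.75 ln(1 − 0.358585) = −0.75 ln(0.641415)
  = −0.75 × (-0.444079) = 0.333059 substitutions/site.
Under a molecular clock d = 2μt, so t = d/(2μ) = 0.333059 / (2 × 7.7 × 10^-10) = 216.27 million years.

216.27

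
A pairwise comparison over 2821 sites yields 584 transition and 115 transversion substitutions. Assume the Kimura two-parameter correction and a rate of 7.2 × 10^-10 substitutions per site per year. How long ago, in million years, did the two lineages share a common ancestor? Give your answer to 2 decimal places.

225.39

P = 584/2821 ≈ 0.207019 and Q = 115/2821 ≈ 0.040766.
Under the Kimura two-parameter model, d = −½ ln(1 − 2P − Q) − ¼ ln(1 − 2Q).
1 − 2P − Q = 0.545196, giving −½ ln(0.545196) = 0.303305.
1 − 2Q = 0.918468, giving −¼ ln(0.918468) = 0.021262.
d = 0.303305 + 0.021262 = 0.324567.
Under a molecular clock d = 2μt, so t = d/(2μ) = 0.324567 / (2 × 7.2 × 10^-10) = 225.39 million years.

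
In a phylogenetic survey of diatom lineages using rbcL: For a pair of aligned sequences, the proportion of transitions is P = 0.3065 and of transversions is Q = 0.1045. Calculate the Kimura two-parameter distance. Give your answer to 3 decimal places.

Under the Kimura two-parameter model, d = −½ ln(1 − 2P − Q) − ¼ ln(1 − 2Q).
1 − 2P − Q = 0.2825, giving −½ ln(0.2825) = 0.632038.
1 − 2Q = 0.791, giving −¼ ln(0.791) = 0.058614.
d = 0.632038 + 0.058614 = 0.690652.

0.691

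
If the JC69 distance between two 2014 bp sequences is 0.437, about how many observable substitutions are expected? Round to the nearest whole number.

667

Invert JC69: p = (3/4)(1 − e^(−4d/3)) = 0.75 × (1 − e^(-0.582667)) = 0.75 × (1 − 0.558407) = 0.331195.
Expected differing sites = pL ≈ 0.331195 × 2014 = 667.02673 ≈ 667.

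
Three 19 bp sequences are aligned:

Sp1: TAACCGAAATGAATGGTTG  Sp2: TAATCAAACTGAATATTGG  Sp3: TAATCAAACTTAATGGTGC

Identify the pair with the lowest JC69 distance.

Sp1–Sp2: 6/19 differ, p = 0.316, d = 0.410.
Sp1–Sp3: 6/19 differ, p = 0.316, d = 0.410.
Sp2–Sp3: 4/19 differ, p = 0.211, d = 0.247.
The smallest distance is between Sp2 and Sp3.

Sp2 and Sp3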